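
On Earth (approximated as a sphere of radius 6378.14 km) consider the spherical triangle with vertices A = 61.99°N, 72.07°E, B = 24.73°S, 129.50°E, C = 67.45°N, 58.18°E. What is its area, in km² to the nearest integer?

1166036 km²

Side lengths (central angles): a = 1.8492, b = 0.1401, c = 1.7110 rad; semiperimeter s = 1.8501.
By l'Huilier's theorem, tan(E/4) = √[tan(s/2) tan((s−a)/2) tan((s−b)/2) tan((s−c)/2)], giving spherical excess E = 0.0287 rad.
Area = E·R² = 0.0287 × (6378.14)² ≈ 1166036 km².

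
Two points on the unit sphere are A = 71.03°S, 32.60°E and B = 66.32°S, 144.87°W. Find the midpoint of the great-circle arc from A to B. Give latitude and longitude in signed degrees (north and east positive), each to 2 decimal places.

Central angle δ = 0.7442 rad. Interpolating on the sphere with fraction f = 0.5:
P = [sin((1−f)δ)·A + sin(fδ)·B] / sin δ = 0.5367·A + 0.5367·B in Cartesian coordinates,
giving P = (-0.0293, -0.0300, -0.9991), i.e. latitude -87.59°, longitude -134.30°.

-87.59°, -134.30°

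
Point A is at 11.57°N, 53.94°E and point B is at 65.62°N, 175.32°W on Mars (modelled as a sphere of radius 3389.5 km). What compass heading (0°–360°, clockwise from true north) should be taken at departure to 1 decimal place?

With φ₁ = 0.2019, φ₂ = 1.1453, Δλ = 2.2818 rad, the forward-azimuth formula gives
θ = atan2( sin Δλ cos φ₂ , cos φ₁ sin φ₂ − sin φ₁ cos φ₂ cos Δλ ) = atan2(0.3128, 0.9464) = 18.29°.
So the initial bearing is 18.3°.

18.3°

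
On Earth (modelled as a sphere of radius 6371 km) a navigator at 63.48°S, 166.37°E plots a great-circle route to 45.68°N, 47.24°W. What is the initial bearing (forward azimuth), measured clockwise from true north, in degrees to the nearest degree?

With φ₁ = -1.1079, φ₂ = 0.7973, Δλ = 2.5550 rad, the forward-azimuth formula gives
θ = atan2( sin Δλ cos φ₂ , cos φ₁ sin φ₂ − sin φ₁ cos φ₂ cos Δλ ) = atan2(0.3867, -0.2012) = 117.48°.
So the initial bearing is 117°.

117°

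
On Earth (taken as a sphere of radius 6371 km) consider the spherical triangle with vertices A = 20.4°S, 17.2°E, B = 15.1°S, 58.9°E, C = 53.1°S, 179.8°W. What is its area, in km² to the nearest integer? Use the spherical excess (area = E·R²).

Side lengths (central angles): a = 1.6638, b = 1.8332, c = 0.6975 rad; semiperimeter s = 2.0972.
By l'Huilier's theorem, tan(E/4) = √[tan(s/2) tan((s−a)/2) tan((s−b)/2) tan((s−c)/2)], giving spherical excess E = 0.8159 rad.
Area = E·R² = 0.8159 × (6371)² ≈ 33116120 km².

33116120 km²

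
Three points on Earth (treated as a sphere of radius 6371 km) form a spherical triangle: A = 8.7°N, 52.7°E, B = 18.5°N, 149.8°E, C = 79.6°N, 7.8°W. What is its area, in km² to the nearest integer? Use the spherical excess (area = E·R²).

50742041 km²

Side lengths (central angles): a = 1.4164, b = 1.3319, c = 1.6387 rad; semiperimeter s = 2.1935.
By l'Huilier's theorem, tan(E/4) = √[tan(s/2) tan((s−a)/2) tan((s−b)/2) tan((s−c)/2)], giving spherical excess E = 1.2501 rad.
Area = E·R² = 1.2501 × (6371)² ≈ 50742041 km².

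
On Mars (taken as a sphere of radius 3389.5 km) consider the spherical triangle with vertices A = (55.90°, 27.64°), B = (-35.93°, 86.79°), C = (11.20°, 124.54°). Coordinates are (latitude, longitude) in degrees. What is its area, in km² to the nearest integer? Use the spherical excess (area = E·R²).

12233593 km²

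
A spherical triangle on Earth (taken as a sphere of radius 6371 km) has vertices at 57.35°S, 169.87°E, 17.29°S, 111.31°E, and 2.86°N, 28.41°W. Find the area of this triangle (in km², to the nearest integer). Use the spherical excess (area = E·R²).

96120126 km²

Side lengths (central angles): a = 2.4074, b = 2.1575, c = 1.0252 rad; semiperimeter s = 2.7950.
By l'Huilier's theorem, tan(E/4) = √[tan(s/2) tan((s−a)/2) tan((s−b)/2) tan((s−c)/2)], giving spherical excess E = 2.3681 rad.
Area = E·R² = 2.3681 × (6371)² ≈ 96120126 km².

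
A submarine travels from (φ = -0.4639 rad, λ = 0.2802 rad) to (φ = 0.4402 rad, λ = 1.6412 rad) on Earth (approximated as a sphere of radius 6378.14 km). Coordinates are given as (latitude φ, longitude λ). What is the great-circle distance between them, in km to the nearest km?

In radians: φ₁ = -0.4639, φ₂ = 0.4402, Δλ = 77.980° = 1.3610 rad.
cos c = sin φ₁ sin φ₂ + cos φ₁ cos φ₂ cos Δλ = (-0.4474)(0.4261) + (0.8943)(0.9047)(0.2083) = -0.02217,
so c = arccos(-0.02217) = 1.59297 rad.
Distance = R·c = 6378.14 × 1.5930 ≈ 10160 km.

10160 km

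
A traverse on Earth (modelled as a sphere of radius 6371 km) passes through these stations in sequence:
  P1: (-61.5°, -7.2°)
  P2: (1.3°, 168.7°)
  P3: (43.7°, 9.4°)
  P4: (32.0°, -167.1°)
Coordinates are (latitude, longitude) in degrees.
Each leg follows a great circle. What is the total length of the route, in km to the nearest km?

Leg P1→P2: central angle 2.0895 rad, distance 13312.2 km.
Leg P2→P3: central angle 2.2922 rad, distance 14603.7 km.
Leg P3→P4: central angle 1.8192 rad, distance 11590.1 km.
Total: 13312.2 + 14603.7 + 11590.1 ≈ 39506 km.

39506 km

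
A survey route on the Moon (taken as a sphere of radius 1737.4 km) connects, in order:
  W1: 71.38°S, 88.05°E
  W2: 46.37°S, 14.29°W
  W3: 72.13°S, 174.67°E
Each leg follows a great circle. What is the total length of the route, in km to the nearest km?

Leg W1→W2: central angle 0.8778 rad, distance 1525.1 km.
Leg W2→W3: central angle 1.0704 rad, distance 1859.8 km.
Total: 1525.1 + 1859.8 ≈ 3385 km.

3385 km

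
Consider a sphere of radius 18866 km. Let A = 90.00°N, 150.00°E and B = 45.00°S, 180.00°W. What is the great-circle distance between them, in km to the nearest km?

44452 km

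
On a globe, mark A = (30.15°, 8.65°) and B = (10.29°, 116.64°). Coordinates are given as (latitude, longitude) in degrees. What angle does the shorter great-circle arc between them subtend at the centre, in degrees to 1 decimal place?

In radians: φ₁ = 0.5262, φ₂ = 0.1796, Δλ = 107.990° = 1.8848 rad.
Haversine: a = sin²(Δφ/2) + cos φ₁ cos φ₂ sin²(Δλ/2) = 0.0297 + (0.8647)(0.9839)(0.6544) = 0.58653.
Central angle c = 2·arcsin(√a) = 1.74472 rad.
So the angular separation is 100.0°.

100.0°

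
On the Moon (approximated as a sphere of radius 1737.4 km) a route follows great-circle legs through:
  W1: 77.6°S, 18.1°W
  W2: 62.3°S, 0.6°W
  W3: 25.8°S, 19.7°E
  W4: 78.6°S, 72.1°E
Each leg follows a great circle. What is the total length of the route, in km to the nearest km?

3422 km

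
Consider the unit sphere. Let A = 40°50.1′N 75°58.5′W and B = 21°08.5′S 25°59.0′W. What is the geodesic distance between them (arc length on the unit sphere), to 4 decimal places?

1.3512

In radians: φ₁ = 0.7127, φ₂ = -0.3690, Δλ = 49.992° = 0.8725 rad.
cos c = sin φ₁ sin φ₂ + cos φ₁ cos φ₂ cos Δλ = (0.6539)(-0.3607) + (0.7566)(0.9327)(0.6429) = 0.21784,
so c = arccos(0.21784) = 1.35120 rad.
On the unit sphere the arc length equals the central angle: 1.3512.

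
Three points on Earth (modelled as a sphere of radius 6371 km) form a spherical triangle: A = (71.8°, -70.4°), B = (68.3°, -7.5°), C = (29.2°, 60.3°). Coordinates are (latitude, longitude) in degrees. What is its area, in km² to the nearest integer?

Side lengths (central angles): a = 0.9579, b = 1.2811, c = 0.3618 rad; semiperimeter s = 1.3004.
By l'Huilier's theorem, tan(E/4) = √[tan(s/2) tan((s−a)/2) tan((s−b)/2) tan((s−c)/2)], giving spherical excess E = 0.1015 rad.
Area = E·R² = 0.1015 × (6371)² ≈ 4118675 km².

4118675 km²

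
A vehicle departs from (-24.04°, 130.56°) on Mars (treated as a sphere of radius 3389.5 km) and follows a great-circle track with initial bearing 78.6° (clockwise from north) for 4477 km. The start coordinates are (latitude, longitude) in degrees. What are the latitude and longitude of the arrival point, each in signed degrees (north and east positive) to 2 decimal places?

4.25°, -157.18°

Angular distance δ = d/R = 4477/3389.5 = 1.32084 rad; initial bearing θ = 1.3718 rad.
sin φ₂ = sin φ₁ cos δ + cos φ₁ sin δ cos θ = (-0.4074)(0.2474) + (0.9133)(0.9689)(0.1977) = 0.0741, so φ₂ = 4.25°.
Δλ = atan2(sin θ sin δ cos φ₁, cos δ − sin φ₁ sin φ₂) = atan2(0.8674, 0.2776) = 72.256°.
λ₂ = 130.560° + 72.256° = 202.82° → -157.18° after wrapping to (−180°, 180°].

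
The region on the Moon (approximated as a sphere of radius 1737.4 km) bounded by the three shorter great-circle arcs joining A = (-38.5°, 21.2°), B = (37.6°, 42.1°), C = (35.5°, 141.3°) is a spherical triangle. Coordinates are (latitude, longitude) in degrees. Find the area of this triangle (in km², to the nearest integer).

4018394 km²

Side lengths (central angles): a = 1.3169, b = 2.3200, c = 1.3700 rad; semiperimeter s = 2.5034.
By l'Huilier's theorem, tan(E/4) = √[tan(s/2) tan((s−a)/2) tan((s−b)/2) tan((s−c)/2)], giving spherical excess E = 1.3312 rad.
Area = E·R² = 1.3312 × (1737.4)² ≈ 4018394 km².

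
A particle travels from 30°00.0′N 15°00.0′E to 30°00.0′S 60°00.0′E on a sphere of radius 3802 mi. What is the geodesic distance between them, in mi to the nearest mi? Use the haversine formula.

Let φ₁ = 0.5236 rad, φ₂ = -0.5236 rad, and Δλ = 0.7854 rad.
Haversine: a = sin²(Δφ/2) + cos φ₁ cos φ₂ sin²(Δλ/2) = 0.2500 + (0.8660)(0.8660)(0.1464) = 0.35983.
Central angle c = 2·arcsin(√a) = 1.28666 rad.
Distance = R·c = 3802 × 1.2867 ≈ 4892 mi.

4892 mi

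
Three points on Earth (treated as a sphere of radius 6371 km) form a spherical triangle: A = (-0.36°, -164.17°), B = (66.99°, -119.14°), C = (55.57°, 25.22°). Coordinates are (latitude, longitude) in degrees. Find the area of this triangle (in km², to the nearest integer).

Side lengths (central angles): a = 0.9526, b = 2.1688, c = 1.2969 rad; semiperimeter s = 2.2092.
By l'Huilier's theorem, tan(E/4) = √[tan(s/2) tan((s−a)/2) tan((s−b)/2) tan((s−c)/2)], giving spherical excess E = 0.4759 rad.
Area = E·R² = 0.4759 × (6371)² ≈ 19318073 km².

19318073 km²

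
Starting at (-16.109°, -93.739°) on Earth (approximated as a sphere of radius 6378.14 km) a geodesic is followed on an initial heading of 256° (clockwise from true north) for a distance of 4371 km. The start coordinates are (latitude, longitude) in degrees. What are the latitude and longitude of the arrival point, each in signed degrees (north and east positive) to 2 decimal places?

Angular distance δ = d/R = 4371/6378.14 = 0.68531 rad; initial bearing θ = 4.4680 rad.
sin φ₂ = sin φ₁ cos δ + cos φ₁ sin δ cos θ = (-0.2775)(0.7742) + (0.9607)(0.6329)(-0.2419) = -0.3619, so φ₂ = -21.22°.
Δλ = atan2(sin θ sin δ cos φ₁, cos δ − sin φ₁ sin φ₂) = atan2(-0.5900, 0.6738) = -41.206°.
λ₂ = -93.739° − 41.206° = -134.95°.

-21.22°, -134.95°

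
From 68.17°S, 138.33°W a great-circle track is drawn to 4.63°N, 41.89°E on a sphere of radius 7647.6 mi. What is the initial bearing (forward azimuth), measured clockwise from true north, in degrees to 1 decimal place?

180.2°

Δλ = -179.780° = -3.1378 rad.
y = sin Δλ · cos φ₂ = (-0.0038)(0.9967) = -0.0038
x = cos φ₁ sin φ₂ − sin φ₁ cos φ₂ cos Δλ = (0.3719)(0.0807) − (-0.9283)(0.9967)(-1.0000) = -0.8952
θ = atan2(y, x) = -179.76°; adding 360° gives 180.2°.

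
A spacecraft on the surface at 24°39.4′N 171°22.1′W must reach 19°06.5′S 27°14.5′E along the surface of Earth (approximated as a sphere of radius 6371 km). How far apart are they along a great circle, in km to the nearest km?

18000 km

With latitudes φ₁ = 24.657°, φ₂ = -19.108° and longitude difference Δλ = -161.390°:
Haversine: a = sin²(Δφ/2) + cos φ₁ cos φ₂ sin²(Δλ/2) = 0.1389 + (0.9088)(0.9449)(0.9739) = 0.97521.
Central angle c = 2·arcsin(√a) = 2.82536 rad.
Distance = R·c = 6371 × 2.8254 ≈ 18000 km.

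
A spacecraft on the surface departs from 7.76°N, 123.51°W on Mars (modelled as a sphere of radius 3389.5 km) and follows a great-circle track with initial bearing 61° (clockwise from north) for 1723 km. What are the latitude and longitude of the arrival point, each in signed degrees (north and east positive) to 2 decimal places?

Angular distance δ = d/R = 1723/3389.5 = 0.50833 rad; initial bearing θ = 1.0647 rad.
sin φ₂ = sin φ₁ cos δ + cos φ₁ sin δ cos θ = (0.1350)(0.8736) + (0.9908)(0.4867)(0.4848) = 0.3518, so φ₂ = 20.59°.
Δλ = atan2(sin θ sin δ cos φ₁, cos δ − sin φ₁ sin φ₂) = atan2(0.4218, 0.8261) = 27.050°.
λ₂ = -123.510° + 27.050° = -96.46°.

20.59°, -96.46°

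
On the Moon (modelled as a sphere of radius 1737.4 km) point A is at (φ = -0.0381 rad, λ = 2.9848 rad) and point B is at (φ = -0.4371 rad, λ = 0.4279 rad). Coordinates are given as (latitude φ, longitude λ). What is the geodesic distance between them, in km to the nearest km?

Let φ₁ = -0.0381 rad, φ₂ = -0.4371 rad, and Δλ = -2.5569 rad.
cos c = sin φ₁ sin φ₂ + cos φ₁ cos φ₂ cos Δλ = (-0.0381)(-0.4233) + (0.9993)(0.9060)(-0.8339) = -0.73881,
so c = arccos(-0.73881) = 2.40210 rad.
Distance = R·c = 1737.4 × 2.4021 ≈ 4173 km.

4173 km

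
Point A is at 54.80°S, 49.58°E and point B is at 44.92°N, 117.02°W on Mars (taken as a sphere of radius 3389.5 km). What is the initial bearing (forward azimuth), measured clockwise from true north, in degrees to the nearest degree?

226°

Δλ = -166.600° = -2.9077 rad.
y = sin Δλ · cos φ₂ = (-0.2317)(0.7081) = -0.1641
x = cos φ₁ sin φ₂ − sin φ₁ cos φ₂ cos Δλ = (0.5764)(0.7061) − (-0.8171)(0.7081)(-0.9728) = -0.1558
θ = atan2(y, x) = -133.52°; adding 360° gives 226°.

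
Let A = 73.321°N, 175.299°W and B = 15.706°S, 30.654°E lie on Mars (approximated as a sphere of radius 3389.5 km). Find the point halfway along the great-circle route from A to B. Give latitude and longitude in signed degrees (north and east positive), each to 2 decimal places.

43.84°, 40.76°

The central angle between A and B is δ = 2.1034 rad.
With f = 0.5, the slerp weights are sin((1−f)δ)/sin δ = 1.0078 and sin(fδ)/sin δ = 1.0078.
Weighted sum of the unit vectors: (1.0078)·(-0.2860,-0.0235,0.9579) + (1.0078)·(0.8281,0.4908,-0.2707) = (0.5463, 0.4710, 0.6926).
Converting back: φ = atan2(z, √(x²+y²)) = 43.84°, λ = atan2(y, x) = 40.76°.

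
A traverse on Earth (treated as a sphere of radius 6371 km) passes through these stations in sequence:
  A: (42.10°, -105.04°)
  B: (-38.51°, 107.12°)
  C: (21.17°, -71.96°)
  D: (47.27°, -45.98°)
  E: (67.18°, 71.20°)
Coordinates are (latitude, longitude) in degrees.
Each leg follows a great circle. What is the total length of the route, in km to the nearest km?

Leg A→B: central angle 2.7116 rad, distance 17275.4 km.
Leg B→C: central angle 2.8386 rad, distance 18085.0 km.
Leg C→D: central angle 0.5843 rad, distance 3722.7 km.
Leg D→E: central angle 0.9802 rad, distance 6244.9 km.
Total: 17275.4 + 18085.0 + 3722.7 + 6244.9 ≈ 45328 km.

45328 km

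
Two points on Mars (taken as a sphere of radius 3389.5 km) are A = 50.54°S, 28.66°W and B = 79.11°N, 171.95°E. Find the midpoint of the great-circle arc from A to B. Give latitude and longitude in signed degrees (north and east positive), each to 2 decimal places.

24.37°, -36.91°

The central angle between A and B is δ = 2.6271 rad.
With f = 0.5, the slerp weights are sin((1−f)δ)/sin δ = 1.9653 and sin(fδ)/sin δ = 1.9653.
Weighted sum of the unit vectors: (1.9653)·(0.5577,-0.3048,-0.7721) + (1.9653)·(-0.1871,0.0265,0.9820) = (0.7284, -0.5471, 0.4126).
Converting back: φ = atan2(z, √(x²+y²)) = 24.37°, λ = atan2(y, x) = -36.91°.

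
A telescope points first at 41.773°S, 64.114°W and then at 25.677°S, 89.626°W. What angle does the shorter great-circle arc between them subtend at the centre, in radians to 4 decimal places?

0.4618 rad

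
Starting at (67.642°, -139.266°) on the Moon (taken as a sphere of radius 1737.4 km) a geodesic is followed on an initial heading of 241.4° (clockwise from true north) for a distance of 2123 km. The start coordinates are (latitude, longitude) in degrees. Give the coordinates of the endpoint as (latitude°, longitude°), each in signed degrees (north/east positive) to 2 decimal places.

8.34°, 164.23°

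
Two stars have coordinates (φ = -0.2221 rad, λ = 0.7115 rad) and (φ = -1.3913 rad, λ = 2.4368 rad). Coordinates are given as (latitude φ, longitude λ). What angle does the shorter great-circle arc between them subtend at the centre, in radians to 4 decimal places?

1.3797 rad

With latitudes φ₁ = -12.725°, φ₂ = -79.716° and longitude difference Δλ = 98.852°:
Haversine: a = sin²(Δφ/2) + cos φ₁ cos φ₂ sin²(Δλ/2) = 0.3046 + (0.9754)(0.1785)(0.5769) = 0.40503.
Central angle c = 2·arcsin(√a) = 1.37970 rad.
So the angular separation is 1.3797 rad.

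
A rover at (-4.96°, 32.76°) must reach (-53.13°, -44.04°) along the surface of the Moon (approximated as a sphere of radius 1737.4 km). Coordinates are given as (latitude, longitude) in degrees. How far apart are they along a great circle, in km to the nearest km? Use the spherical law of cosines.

With latitudes φ₁ = -4.960°, φ₂ = -53.130° and longitude difference Δλ = -76.800°:
cos c = sin φ₁ sin φ₂ + cos φ₁ cos φ₂ cos Δλ = (-0.0865)(-0.8000) + (0.9963)(0.6000)(0.2284) = 0.20567,
so c = arccos(0.20567) = 1.36365 rad.
Distance = R·c = 1737.4 × 1.3637 ≈ 2369 km.

2369 km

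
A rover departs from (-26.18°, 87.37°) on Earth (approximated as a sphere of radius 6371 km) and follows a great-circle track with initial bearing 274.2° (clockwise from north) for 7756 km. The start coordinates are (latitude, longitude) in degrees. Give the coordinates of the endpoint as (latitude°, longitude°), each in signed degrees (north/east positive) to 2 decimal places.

Angular distance δ = d/R = 7756/6371 = 1.21739 rad; initial bearing θ = 4.7857 rad.
sin φ₂ = sin φ₁ cos δ + cos φ₁ sin δ cos θ = (-0.4412)(0.3461) + (0.8974)(0.9382)(0.0732) = -0.0910, so φ₂ = -5.22°.
Δλ = atan2(sin θ sin δ cos φ₁, cos δ − sin φ₁ sin φ₂) = atan2(-0.8397, 0.3059) = -69.981°.
λ₂ = 87.370° − 69.981° = 17.39°.

-5.22°, 17.39°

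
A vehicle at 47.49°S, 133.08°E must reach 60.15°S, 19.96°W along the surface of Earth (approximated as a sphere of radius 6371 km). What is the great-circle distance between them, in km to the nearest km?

In radians: φ₁ = -0.8289, φ₂ = -1.0498, Δλ = -153.040° = -2.6711 rad.
Haversine: a = sin²(Δφ/2) + cos φ₁ cos φ₂ sin²(Δλ/2) = 0.0122 + (0.6757)(0.4977)(0.9457) = 0.33021.
Central angle c = 2·arcsin(√a) = 1.22432 rad.
Distance = R·c = 6371 × 1.2243 ≈ 7800 km.

7800 km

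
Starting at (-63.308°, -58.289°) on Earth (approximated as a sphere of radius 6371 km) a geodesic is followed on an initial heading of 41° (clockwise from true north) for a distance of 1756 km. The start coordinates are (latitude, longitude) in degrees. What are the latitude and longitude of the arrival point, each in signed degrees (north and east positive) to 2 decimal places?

-50.13°, -42.12°

Angular distance δ = d/R = 1756/6371 = 0.27562 rad; initial bearing θ = 0.7156 rad.
sin φ₂ = sin φ₁ cos δ + cos φ₁ sin δ cos θ = (-0.8934)(0.9623) + (0.4492)(0.2721)(0.7547) = -0.7675, so φ₂ = -50.13°.
Δλ = atan2(sin θ sin δ cos φ₁, cos δ − sin φ₁ sin φ₂) = atan2(0.0802, 0.2766) = 16.170°.
λ₂ = -58.289° + 16.170° = -42.12°.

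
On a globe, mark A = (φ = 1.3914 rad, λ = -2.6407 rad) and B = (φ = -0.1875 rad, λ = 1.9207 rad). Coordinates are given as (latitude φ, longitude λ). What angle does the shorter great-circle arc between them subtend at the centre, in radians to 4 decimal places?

1.7821 rad

Let φ₁ = 1.3914 rad, φ₂ = -0.1875 rad, and Δλ = -1.7218 rad.
cos c = sin φ₁ sin φ₂ + cos φ₁ cos φ₂ cos Δλ = (0.9840)(-0.1864) + (0.1784)(0.9825)(-0.1504) = -0.20978,
so c = arccos(-0.20978) = 1.78215 rad.
So the angular separation is 1.7821 rad.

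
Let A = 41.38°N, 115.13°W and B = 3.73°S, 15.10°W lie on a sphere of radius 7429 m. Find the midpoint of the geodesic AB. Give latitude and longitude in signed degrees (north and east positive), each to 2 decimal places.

27.62°, -55.53°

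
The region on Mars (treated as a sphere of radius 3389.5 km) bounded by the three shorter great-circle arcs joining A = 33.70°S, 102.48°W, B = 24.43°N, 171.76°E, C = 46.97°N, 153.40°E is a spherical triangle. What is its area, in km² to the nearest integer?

Side lengths (central angles): a = 0.4691, b = 2.1461, c = 1.7451 rad; semiperimeter s = 2.1802.
By l'Huilier's theorem, tan(E/4) = √[tan(s/2) tan((s−a)/2) tan((s−b)/2) tan((s−c)/2)], giving spherical excess E = 0.3636 rad.
Area = E·R² = 0.3636 × (3389.5)² ≈ 4177547 km².

4177547 km²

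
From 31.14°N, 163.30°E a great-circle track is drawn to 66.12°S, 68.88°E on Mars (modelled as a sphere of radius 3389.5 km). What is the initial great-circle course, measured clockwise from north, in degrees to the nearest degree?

208°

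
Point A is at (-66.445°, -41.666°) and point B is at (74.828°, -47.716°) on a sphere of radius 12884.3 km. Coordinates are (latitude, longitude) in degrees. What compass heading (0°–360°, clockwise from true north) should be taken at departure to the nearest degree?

357°

Δλ = -6.050° = -0.1056 rad.
y = sin Δλ · cos φ₂ = (-0.1054)(0.2617) = -0.0276
x = cos φ₁ sin φ₂ − sin φ₁ cos φ₂ cos Δλ = (0.3996)(0.9651) − (-0.9167)(0.2617)(0.9944) = 0.6243
θ = atan2(y, x) = -2.53°; adding 360° gives 357°.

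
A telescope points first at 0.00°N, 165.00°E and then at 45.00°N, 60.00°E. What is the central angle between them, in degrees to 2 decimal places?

Let φ₁ = 0.0000 rad, φ₂ = 0.7854 rad, and Δλ = -1.8326 rad.
Haversine: a = sin²(Δφ/2) + cos φ₁ cos φ₂ sin²(Δλ/2) = 0.1464 + (1.0000)(0.7071)(0.6294) = 0.59151.
Central angle c = 2·arcsin(√a) = 1.75485 rad.
So the angular separation is 100.55°.

100.55°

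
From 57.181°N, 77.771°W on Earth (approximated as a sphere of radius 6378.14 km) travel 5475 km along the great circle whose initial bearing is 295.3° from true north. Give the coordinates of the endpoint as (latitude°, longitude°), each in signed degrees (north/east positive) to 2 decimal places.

46.44°, -160.90°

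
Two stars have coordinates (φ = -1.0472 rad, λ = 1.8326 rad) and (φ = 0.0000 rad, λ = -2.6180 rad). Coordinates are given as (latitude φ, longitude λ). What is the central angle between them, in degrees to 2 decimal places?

Let φ₁ = -1.0472 rad, φ₂ = 0.0000 rad, and Δλ = 1.8326 rad.
Haversine: a = sin²(Δφ/2) + cos φ₁ cos φ₂ sin²(Δλ/2) = 0.2500 + (0.5000)(1.0000)(0.6294) = 0.56470.
Central angle c = 2·arcsin(√a) = 1.70056 rad.
So the angular separation is 97.44°.

97.44°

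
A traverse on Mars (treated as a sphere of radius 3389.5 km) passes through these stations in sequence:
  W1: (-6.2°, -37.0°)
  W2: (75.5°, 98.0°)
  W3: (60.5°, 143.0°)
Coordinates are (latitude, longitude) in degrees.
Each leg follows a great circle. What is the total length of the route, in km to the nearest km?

Leg W1→W2: central angle 1.8552 rad, distance 6288.1 km.
Leg W2→W3: central angle 0.3769 rad, distance 1277.5 km.
Total: 6288.1 + 1277.5 ≈ 7566 km.

7566 km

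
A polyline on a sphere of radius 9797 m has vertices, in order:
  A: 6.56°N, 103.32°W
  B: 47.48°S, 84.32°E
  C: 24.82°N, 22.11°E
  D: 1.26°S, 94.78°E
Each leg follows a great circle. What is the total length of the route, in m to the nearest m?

Leg A→B: central angle 2.4184 rad, distance 23692.6 m.
Leg B→C: central angle 1.5942 rad, distance 15618.3 m.
Leg C→D: central angle 1.3067 rad, distance 12801.5 m.
Total: 23692.6 + 15618.3 + 12801.5 ≈ 52112 m.

52112 m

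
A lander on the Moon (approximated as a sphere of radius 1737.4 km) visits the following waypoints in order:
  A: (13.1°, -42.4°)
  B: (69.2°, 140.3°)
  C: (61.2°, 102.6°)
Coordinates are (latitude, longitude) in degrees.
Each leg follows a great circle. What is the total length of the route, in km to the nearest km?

Leg A→B: central angle 1.7048 rad, distance 2961.9 km.
Leg B→C: central angle 0.3026 rad, distance 525.8 km.
Total: 2961.9 + 525.8 ≈ 3488 km.

3488 km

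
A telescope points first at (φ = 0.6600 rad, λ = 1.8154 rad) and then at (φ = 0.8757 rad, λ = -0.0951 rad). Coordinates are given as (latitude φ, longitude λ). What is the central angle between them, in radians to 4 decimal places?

1.2637 rad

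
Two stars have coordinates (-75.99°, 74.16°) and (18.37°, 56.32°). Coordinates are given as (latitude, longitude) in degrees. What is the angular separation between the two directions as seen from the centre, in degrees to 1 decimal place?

Let φ₁ = -1.3263 rad, φ₂ = 0.3206 rad, and Δλ = -0.3114 rad.
Haversine: a = sin²(Δφ/2) + cos φ₁ cos φ₂ sin²(Δλ/2) = 0.5380 + (0.2421)(0.9490)(0.0240) = 0.54354.
Central angle c = 2·arcsin(√a) = 1.65798 rad.
So the angular separation is 95.0°.

95.0°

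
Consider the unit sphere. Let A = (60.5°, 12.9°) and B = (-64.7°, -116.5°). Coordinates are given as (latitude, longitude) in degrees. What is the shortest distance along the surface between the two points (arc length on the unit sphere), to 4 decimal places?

2.7400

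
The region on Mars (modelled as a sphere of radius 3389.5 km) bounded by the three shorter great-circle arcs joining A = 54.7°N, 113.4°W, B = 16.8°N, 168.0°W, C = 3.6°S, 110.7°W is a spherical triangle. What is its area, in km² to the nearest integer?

Side lengths (central angles): a = 1.0495, b = 1.0183, c = 0.9808 rad; semiperimeter s = 1.5243.
By l'Huilier's theorem, tan(E/4) = √[tan(s/2) tan((s−a)/2) tan((s−b)/2) tan((s−c)/2)], giving spherical excess E = 0.5131 rad.
Area = E·R² = 0.5131 × (3389.5)² ≈ 5895186 km².

5895186 km²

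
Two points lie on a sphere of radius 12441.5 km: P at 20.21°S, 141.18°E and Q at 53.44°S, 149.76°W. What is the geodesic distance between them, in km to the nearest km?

13353 km

With latitudes φ₁ = -20.210°, φ₂ = -53.440° and longitude difference Δλ = 69.060°:
cos c = sin φ₁ sin φ₂ + cos φ₁ cos φ₂ cos Δλ = (-0.3455)(-0.8032) + (0.9384)(0.5957)(0.3574) = 0.47726,
so c = arccos(0.47726) = 1.07326 rad.
Distance = R·c = 12441.5 × 1.0733 ≈ 13353 km.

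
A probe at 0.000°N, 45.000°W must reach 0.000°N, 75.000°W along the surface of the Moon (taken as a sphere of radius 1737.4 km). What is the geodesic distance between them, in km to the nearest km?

910 km

In radians: φ₁ = 0.0000, φ₂ = 0.0000, Δλ = -30.000° = -0.5236 rad.
cos c = sin φ₁ sin φ₂ + cos φ₁ cos φ₂ cos Δλ = (0.0000)(0.0000) + (1.0000)(1.0000)(0.8660) = 0.86603,
so c = arccos(0.86603) = 0.52360 rad.
Distance = R·c = 1737.4 × 0.5236 ≈ 910 km.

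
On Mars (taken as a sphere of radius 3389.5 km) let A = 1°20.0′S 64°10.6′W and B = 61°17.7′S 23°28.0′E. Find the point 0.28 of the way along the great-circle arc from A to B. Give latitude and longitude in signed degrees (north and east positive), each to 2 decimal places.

The central angle between A and B is δ = 1.5306 rad.
With f = 0.28, the slerp weights are sin((1−f)δ)/sin δ = 0.8929 and sin(fδ)/sin δ = 0.4159.
Weighted sum of the unit vectors: (0.8929)·(0.4355,-0.8999,-0.0233) + (0.4159)·(0.4406,0.1913,-0.8771) = (0.5721, -0.7239, -0.3856).
Converting back: φ = atan2(z, √(x²+y²)) = -22.68°, λ = atan2(y, x) = -51.68°.

-22.68°, -51.68°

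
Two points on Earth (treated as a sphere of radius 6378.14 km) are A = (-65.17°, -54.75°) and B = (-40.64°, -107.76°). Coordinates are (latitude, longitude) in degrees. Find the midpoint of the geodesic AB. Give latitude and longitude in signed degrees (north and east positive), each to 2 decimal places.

-55.64°, -89.41°

Central angle δ = 0.6716 rad. Interpolating on the sphere with fraction f = 0.5:
P = [sin((1−f)δ)·A + sin(fδ)·B] / sin δ = 0.5296·A + 0.5296·B in Cartesian coordinates,
giving P = (0.0058, -0.5643, -0.8255), i.e. latitude -55.64°, longitude -89.41°.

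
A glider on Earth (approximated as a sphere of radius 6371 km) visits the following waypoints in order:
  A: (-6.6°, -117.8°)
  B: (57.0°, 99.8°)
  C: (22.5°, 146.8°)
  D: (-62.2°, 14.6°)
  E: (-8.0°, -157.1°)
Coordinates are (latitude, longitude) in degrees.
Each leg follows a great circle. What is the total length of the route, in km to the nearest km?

Leg A→B: central angle 2.1236 rad, distance 13529.2 km.
Leg B→C: central angle 0.8445 rad, distance 5380.2 km.
Leg C→D: central angle 2.2497 rad, distance 14332.9 km.
Leg D→E: central angle 1.9112 rad, distance 12176.5 km.
Total: 13529.2 + 5380.2 + 14332.9 + 12176.5 ≈ 45419 km.

45419 km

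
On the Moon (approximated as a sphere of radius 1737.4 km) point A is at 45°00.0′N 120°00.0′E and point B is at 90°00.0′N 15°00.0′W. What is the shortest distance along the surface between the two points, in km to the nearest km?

1365 km

With latitudes φ₁ = 45.000°, φ₂ = 90.000° and longitude difference Δλ = -135.000°:
cos c = sin φ₁ sin φ₂ + cos φ₁ cos φ₂ cos Δλ = (0.7071)(1.0000) + (0.7071)(0.0000)(-0.7071) = 0.70711,
so c = arccos(0.70711) = 0.78540 rad.
Distance = R·c = 1737.4 × 0.7854 ≈ 1365 km.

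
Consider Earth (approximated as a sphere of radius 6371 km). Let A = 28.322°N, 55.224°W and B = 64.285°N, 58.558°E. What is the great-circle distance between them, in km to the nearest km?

8243 km

With latitudes φ₁ = 28.322°, φ₂ = 64.285° and longitude difference Δλ = 113.782°:
cos c = sin φ₁ sin φ₂ + cos φ₁ cos φ₂ cos Δλ = (0.4744)(0.9010) + (0.8803)(0.4339)(-0.4033) = 0.27341,
so c = arccos(0.27341) = 1.29386 rad.
Distance = R·c = 6371 × 1.2939 ≈ 8243 km.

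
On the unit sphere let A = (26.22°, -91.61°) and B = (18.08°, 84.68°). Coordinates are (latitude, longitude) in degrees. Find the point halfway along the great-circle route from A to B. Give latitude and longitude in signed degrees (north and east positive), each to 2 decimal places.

The central angle between A and B is δ = 2.3659 rad.
With f = 0.5, the slerp weights are sin((1−f)δ)/sin δ = 1.3220 and sin(fδ)/sin δ = 1.3220.
Weighted sum of the unit vectors: (1.3220)·(-0.0252,-0.8968,0.4418) + (1.3220)·(0.0881,0.9465,0.3103) = (0.0832, 0.0658, 0.9944).
Converting back: φ = atan2(z, √(x²+y²)) = 83.91°, λ = atan2(y, x) = 38.34°.

83.91°, 38.34°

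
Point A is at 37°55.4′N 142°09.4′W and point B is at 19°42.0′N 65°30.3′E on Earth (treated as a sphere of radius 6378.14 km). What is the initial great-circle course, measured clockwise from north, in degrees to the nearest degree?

With φ₁ = 0.6619, φ₂ = 0.3438, Δλ = -2.6588 rad, the forward-azimuth formula gives
θ = atan2( sin Δλ cos φ₂ , cos φ₁ sin φ₂ − sin φ₁ cos φ₂ cos Δλ ) = atan2(-0.4371, 0.7784) = -29.31°.
Adding 360° brings this into [0°, 360°): 331°.

331°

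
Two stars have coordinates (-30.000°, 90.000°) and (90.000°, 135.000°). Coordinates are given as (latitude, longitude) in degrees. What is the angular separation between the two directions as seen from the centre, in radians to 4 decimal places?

2.0944 rad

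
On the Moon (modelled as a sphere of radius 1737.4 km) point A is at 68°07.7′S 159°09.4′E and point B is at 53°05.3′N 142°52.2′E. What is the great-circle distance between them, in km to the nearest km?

With latitudes φ₁ = -68.128°, φ₂ = 53.088° and longitude difference Δλ = -16.287°:
cos c = sin φ₁ sin φ₂ + cos φ₁ cos φ₂ cos Δλ = (-0.9280)(0.7996) + (0.3725)(0.6006)(0.9599) = -0.52725,
so c = arccos(-0.52725) = 2.12616 rad.
Distance = R·c = 1737.4 × 2.1262 ≈ 3694 km.

3694 km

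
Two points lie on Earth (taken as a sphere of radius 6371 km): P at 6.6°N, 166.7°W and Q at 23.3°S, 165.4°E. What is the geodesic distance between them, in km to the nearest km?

4499 km

In radians: φ₁ = 0.1152, φ₂ = -0.4067, Δλ = -27.900° = -0.4869 rad.
Haversine: a = sin²(Δφ/2) + cos φ₁ cos φ₂ sin²(Δλ/2) = 0.0666 + (0.9934)(0.9184)(0.0581) = 0.11958.
Central angle c = 2·arcsin(√a) = 0.70618 rad.
Distance = R·c = 6371 × 0.7062 ≈ 4499 km.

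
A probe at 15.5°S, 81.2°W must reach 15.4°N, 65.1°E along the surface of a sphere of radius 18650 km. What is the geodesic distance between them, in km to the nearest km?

Let φ₁ = -0.2705 rad, φ₂ = 0.2688 rad, and Δλ = 2.5534 rad.
Haversine: a = sin²(Δφ/2) + cos φ₁ cos φ₂ sin²(Δλ/2) = 0.0710 + (0.9636)(0.9641)(0.9160) = 0.92194.
Central angle c = 2·arcsin(√a) = 2.57527 rad.
Distance = R·c = 18650 × 2.5753 ≈ 48029 km.

48029 km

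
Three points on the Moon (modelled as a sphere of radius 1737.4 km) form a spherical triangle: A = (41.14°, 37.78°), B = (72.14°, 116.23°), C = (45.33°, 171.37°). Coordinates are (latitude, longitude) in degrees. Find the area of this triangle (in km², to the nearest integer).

Side lengths (central angles): a = 0.6433, b = 1.4678, c = 0.8333 rad; semiperimeter s = 1.4722.
By l'Huilier's theorem, tan(E/4) = √[tan(s/2) tan((s−a)/2) tan((s−b)/2) tan((s−c)/2)], giving spherical excess E = 0.0681 rad.
Area = E·R² = 0.0681 × (1737.4)² ≈ 205424 km².

205424 km²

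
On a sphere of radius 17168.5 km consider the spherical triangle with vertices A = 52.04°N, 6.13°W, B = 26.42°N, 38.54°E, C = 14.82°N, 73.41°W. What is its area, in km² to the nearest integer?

86419946 km²

Side lengths (central angles): a = 1.7822, b = 1.1248, c = 0.7339 rad; semiperimeter s = 1.8204.
By l'Huilier's theorem, tan(E/4) = √[tan(s/2) tan((s−a)/2) tan((s−b)/2) tan((s−c)/2)], giving spherical excess E = 0.2932 rad.
Area = E·R² = 0.2932 × (17168.5)² ≈ 86419946 km².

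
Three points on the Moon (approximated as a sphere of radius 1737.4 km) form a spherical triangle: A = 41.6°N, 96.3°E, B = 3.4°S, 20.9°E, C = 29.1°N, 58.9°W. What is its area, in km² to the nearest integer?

4534447 km²

Side lengths (central angles): a = 1.4448, b = 1.8445, c = 1.4215 rad; semiperimeter s = 2.3554.
By l'Huilier's theorem, tan(E/4) = √[tan(s/2) tan((s−a)/2) tan((s−b)/2) tan((s−c)/2)], giving spherical excess E = 1.5022 rad.
Area = E·R² = 1.5022 × (1737.4)² ≈ 4534447 km².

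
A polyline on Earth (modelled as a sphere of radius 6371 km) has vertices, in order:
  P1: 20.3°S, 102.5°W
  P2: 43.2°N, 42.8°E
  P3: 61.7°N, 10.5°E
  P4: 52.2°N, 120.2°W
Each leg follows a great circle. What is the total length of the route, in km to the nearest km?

Leg P1→P2: central angle 2.4974 rad, distance 15911.0 km.
Leg P2→P3: central angle 0.4627 rad, distance 2947.9 km.
Leg P3→P4: central angle 1.0400 rad, distance 6625.8 km.
Total: 15911.0 + 2947.9 + 6625.8 ≈ 25485 km.

25485 km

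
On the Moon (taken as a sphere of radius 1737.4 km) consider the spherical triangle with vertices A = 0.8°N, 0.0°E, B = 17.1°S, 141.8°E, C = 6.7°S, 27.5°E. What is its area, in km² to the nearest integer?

422346 km²

Side lengths (central angles): a = 1.9351, b = 0.4965, c = 2.4267 rad; semiperimeter s = 2.4292.
By l'Huilier's theorem, tan(E/4) = √[tan(s/2) tan((s−a)/2) tan((s−b)/2) tan((s−c)/2)], giving spherical excess E = 0.1399 rad.
Area = E·R² = 0.1399 × (1737.4)² ≈ 422346 km².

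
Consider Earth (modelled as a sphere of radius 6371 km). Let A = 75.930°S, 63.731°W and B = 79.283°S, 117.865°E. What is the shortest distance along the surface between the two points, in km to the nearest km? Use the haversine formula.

In radians: φ₁ = -1.3252, φ₂ = -1.3837, Δλ = -178.404° = -3.1137 rad.
Haversine: a = sin²(Δφ/2) + cos φ₁ cos φ₂ sin²(Δλ/2) = 0.0009 + (0.2431)(0.1860)(0.9998) = 0.04605.
Central angle c = 2·arcsin(√a) = 0.43257 rad.
Distance = R·c = 6371 × 0.4326 ≈ 2756 km.

2756 km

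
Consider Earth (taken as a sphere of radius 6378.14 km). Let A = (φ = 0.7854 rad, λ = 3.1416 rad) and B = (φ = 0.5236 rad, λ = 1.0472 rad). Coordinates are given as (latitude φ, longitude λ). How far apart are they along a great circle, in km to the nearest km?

With latitudes φ₁ = 45.000°, φ₂ = 30.000° and longitude difference Δλ = -120.000°:
cos c = sin φ₁ sin φ₂ + cos φ₁ cos φ₂ cos Δλ = (0.7071)(0.5000) + (0.7071)(0.8660)(-0.5000) = 0.04737,
so c = arccos(0.04737) = 1.52341 rad.
Distance = R·c = 6378.14 × 1.5234 ≈ 9717 km.

9717 km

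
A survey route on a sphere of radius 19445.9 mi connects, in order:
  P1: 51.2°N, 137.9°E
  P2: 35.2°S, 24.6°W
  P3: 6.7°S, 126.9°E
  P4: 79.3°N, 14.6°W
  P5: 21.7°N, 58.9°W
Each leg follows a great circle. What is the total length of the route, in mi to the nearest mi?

154684 mi

Leg P1→P2: central angle 2.7864 rad, distance 54183.2 mi.
Leg P2→P3: central angle 2.2731 rad, distance 44202.1 mi.
Leg P3→P4: central angle 1.8327 rad, distance 35639.2 mi.
Leg P4→P5: central angle 1.0624 rad, distance 20659.2 mi.
Total: 54183.2 + 44202.1 + 35639.2 + 20659.2 ≈ 154684 mi.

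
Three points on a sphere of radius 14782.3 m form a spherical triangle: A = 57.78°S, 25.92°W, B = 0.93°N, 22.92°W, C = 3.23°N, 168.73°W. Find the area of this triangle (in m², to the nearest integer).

497598605 m²

Side lengths (central angles): a = 2.5407, b = 2.0621, c = 1.0255 rad; semiperimeter s = 2.8142.
By l'Huilier's theorem, tan(E/4) = √[tan(s/2) tan((s−a)/2) tan((s−b)/2) tan((s−c)/2)], giving spherical excess E = 2.2772 rad.
Area = E·R² = 2.2772 × (14782.3)² ≈ 497598605 m².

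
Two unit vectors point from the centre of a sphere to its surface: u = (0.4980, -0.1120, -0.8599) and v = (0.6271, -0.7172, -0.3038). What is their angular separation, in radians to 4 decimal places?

u·v = 0.6539; |u| = 1.0000, |v| = 1.0000.
cos θ = (u·v)/(|u||v|) = 0.6539, so θ = 0.8581 rad.

0.8581 rad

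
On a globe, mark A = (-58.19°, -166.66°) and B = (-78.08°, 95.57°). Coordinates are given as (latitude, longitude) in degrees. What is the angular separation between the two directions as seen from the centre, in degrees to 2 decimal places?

35.24°

In radians: φ₁ = -1.0156, φ₂ = -1.3628, Δλ = -97.770° = -1.7064 rad.
cos c = sin φ₁ sin φ₂ + cos φ₁ cos φ₂ cos Δλ = (-0.8498)(-0.9784) + (0.5271)(0.2065)(-0.1352) = 0.81676,
so c = arccos(0.81676) = 0.61503 rad.
So the angular separation is 35.24°.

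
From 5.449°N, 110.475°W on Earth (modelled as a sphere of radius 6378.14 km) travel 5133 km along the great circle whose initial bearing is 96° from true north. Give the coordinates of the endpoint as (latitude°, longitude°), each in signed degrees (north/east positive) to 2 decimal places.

-0.52°, -64.69°

Angular distance δ = d/R = 5133/6378.14 = 0.80478 rad; initial bearing θ = 1.6755 rad.
sin φ₂ = sin φ₁ cos δ + cos φ₁ sin δ cos θ = (0.0950)(0.6933) + (0.9955)(0.7207)(-0.1045) = -0.0092, so φ₂ = -0.52°.
Δλ = atan2(sin θ sin δ cos φ₁, cos δ − sin φ₁ sin φ₂) = atan2(0.7135, 0.6941) = 45.788°.
λ₂ = -110.475° + 45.788° = -64.69°.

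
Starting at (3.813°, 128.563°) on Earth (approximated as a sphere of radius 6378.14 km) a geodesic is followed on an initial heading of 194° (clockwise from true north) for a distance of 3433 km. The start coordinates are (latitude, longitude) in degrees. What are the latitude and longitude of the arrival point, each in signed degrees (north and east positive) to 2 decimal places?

-26.05°, 120.63°

Angular distance δ = d/R = 3433/6378.14 = 0.53824 rad; initial bearing θ = 3.3859 rad.
sin φ₂ = sin φ₁ cos δ + cos φ₁ sin δ cos θ = (0.0665)(0.8586) + (0.9978)(0.5126)(-0.9703) = -0.4392, so φ₂ = -26.05°.
Δλ = atan2(sin θ sin δ cos φ₁, cos δ − sin φ₁ sin φ₂) = atan2(-0.1237, 0.8878) = -7.935°.
λ₂ = 128.563° − 7.935° = 120.63°.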